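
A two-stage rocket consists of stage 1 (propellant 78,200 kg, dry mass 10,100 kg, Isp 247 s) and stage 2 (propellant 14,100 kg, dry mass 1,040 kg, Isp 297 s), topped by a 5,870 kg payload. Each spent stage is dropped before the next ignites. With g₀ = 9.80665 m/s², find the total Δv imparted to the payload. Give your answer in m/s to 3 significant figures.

Ignition mass of stage 1 = 78,200+10,100 + 14,100+1,040 + 5,870 = 109,310 kg.
Stage 1: m₀ = 109,310 kg, m_f = 109,310 − 78,200 = 31,110 kg; Δv = 247×9.80665×ln(3.514) = 2422.2×1.2567 ≈ 3044 m/s.
Stage 2: m₀ = 21,010 kg, m_f = 21,010 − 14,100 = 6,910 kg; Δv = 297×9.80665×ln(3.041) = 2912.6×1.1120 ≈ 3239 m/s.
Total Δv = 3044 + 3239 = 6283 m/s.

Δv ≈ 6280 m/s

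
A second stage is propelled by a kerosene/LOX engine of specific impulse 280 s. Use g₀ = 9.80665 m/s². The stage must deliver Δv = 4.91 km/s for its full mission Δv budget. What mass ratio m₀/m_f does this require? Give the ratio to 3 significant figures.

v_e = Isp · g₀ = 280 × 9.80665 = 2745.9 m/s.
m₀/m_f = exp(Δv / v_e) = exp(4910 / 2745.9) = exp(1.7881) = 5.9784.

mass ratio ≈ 5.98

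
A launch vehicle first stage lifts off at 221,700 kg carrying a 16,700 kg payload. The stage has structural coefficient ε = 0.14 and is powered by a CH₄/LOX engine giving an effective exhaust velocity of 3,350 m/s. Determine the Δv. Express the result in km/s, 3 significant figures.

Stage wet mass = m₀ − payload = 221,700 − 16,700 = 205,000 kg.
Stage dry mass = ε × stage wet mass = 0.14 × 205,000 = 28,700 kg.
Burnout mass m_f = stage dry + payload = 28,700 + 16,700 = 45,400 kg.
By the Tsiolkovsky rocket equation, Δv = v_e · ln(221,700/45,400) = 3350.0 × ln(4.883) = 3350.0 × 1.5858 ≈ 5312 m/s.

Δv ≈ 5.31 km/s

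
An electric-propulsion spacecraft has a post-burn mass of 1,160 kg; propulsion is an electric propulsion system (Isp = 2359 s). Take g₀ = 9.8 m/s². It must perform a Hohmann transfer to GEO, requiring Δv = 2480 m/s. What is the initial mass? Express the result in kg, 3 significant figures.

initial mass ≈ 1290 kg

v_e = Isp · g₀ = 2359 × 9.8 = 23118.2 m/s.
From the ideal rocket equation, m₀/m_f = exp(Δv / v_e) = exp(2480 / 23118.2) = exp(0.1073) = 1.1132.
m₀ = m_f × 1.1132 = 1,160 × 1.1132 = 1,291.31 kg.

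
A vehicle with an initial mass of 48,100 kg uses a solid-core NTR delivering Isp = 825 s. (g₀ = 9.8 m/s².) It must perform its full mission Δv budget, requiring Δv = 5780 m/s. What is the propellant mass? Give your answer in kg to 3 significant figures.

propellant mass ≈ 24600 kg

v_e = Isp · g₀ = 825 × 9.8 = 8085.0 m/s.
m₀/m_f = exp(Δv / v_e) = exp(5780 / 8085.0) = exp(0.7149) = 2.0440.
m_f = 48,100 / 2.0440 = 23,532.3 kg, so propellant = m₀ − m_f = 48,100 − 23,532.3 = 24,567.7 kg.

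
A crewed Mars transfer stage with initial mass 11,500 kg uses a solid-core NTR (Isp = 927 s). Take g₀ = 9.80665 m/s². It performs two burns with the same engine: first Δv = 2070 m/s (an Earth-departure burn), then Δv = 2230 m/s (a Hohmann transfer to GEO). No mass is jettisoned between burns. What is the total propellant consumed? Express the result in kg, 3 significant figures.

v_e = Isp · g₀ = 927 × 9.80665 = 9090.8 m/s.
After the first burn: m = 11500 × exp(−2070/9090.8) = 11500 × 0.79636 = 9,158.14 kg.
After the second burn: m = 9,158.14 × exp(−2230/9090.8) = 9,158.14 × 0.78247 = 7,165.97 kg.
Total propellant = m₀ − m_final = 11500 − 7,165.97 = 4,334.03 kg.

total propellant consumed ≈ 4330 kg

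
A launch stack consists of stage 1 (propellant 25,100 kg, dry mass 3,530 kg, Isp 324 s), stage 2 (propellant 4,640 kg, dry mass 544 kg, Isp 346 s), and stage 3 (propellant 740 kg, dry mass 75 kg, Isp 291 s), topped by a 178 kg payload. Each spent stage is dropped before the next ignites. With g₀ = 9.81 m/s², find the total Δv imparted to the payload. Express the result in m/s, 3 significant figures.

Δv ≈ 12700 m/s

Ignition mass of stage 1 = 25,100+3,530 + 4,640+544 + 740+75 + 178 = 34,807 kg.
Stage 1: m₀ = 34,807 kg, m_f = 34,807 − 25,100 = 9,707 kg; Δv = 324×9.81×ln(3.586) = 3178.4×1.2770 ≈ 4059 m/s.
Stage 2: m₀ = 6,177 kg, m_f = 6,177 − 4,640 = 1,537 kg; Δv = 346×9.81×ln(4.019) = 3394.3×1.3910 ≈ 4721 m/s.
Stage 3: m₀ = 993 kg, m_f = 993 − 740 = 253 kg; Δv = 291×9.81×ln(3.925) = 2854.7×1.3673 ≈ 3903 m/s.
Total Δv = 4059 + 4721 + 3903 = 12683 m/s.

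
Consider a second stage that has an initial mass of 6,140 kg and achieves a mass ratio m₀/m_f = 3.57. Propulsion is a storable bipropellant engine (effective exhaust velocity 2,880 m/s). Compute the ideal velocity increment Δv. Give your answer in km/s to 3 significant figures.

Δv ≈ 3.66 km/s

Δv = v_e · ln(3.57) = 2880.0 × 1.2726 ≈ 3665.0 m/s.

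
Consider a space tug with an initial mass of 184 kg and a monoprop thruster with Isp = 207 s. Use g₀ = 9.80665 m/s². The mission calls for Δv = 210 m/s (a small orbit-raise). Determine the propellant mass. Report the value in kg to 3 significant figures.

propellant mass ≈ 18.1 kg

v_e = Isp · g₀ = 207 × 9.80665 = 2030.0 m/s.
By the Tsiolkovsky rocket equation, m₀/m_f = exp(Δv / v_e) = exp(210 / 2030.0) = exp(0.1034) = 1.1090.
m_f = 184 / 1.1090 = 165.915 kg, so propellant = m₀ − m_f = 184 − 165.915 = 18.085 kg.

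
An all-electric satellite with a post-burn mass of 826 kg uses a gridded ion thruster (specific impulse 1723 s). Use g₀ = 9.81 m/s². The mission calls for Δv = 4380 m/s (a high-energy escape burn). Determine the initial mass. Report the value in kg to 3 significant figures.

initial mass ≈ 1070 kg

v_e = Isp · g₀ = 1723 × 9.81 = 16902.6 m/s.
m₀/m_f = exp(Δv / v_e) = exp(4380 / 16902.6) = exp(0.2591) = 1.2958.
m₀ = m_f × 1.2958 = 826 × 1.2958 = 1,070.33 kg.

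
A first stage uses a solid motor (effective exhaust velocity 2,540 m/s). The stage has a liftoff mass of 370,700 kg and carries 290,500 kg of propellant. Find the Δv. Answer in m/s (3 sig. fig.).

Δv ≈ 3890 m/s

m_f = m₀ − m_prop = 370,700 − 290,500 = 80,200 kg.
Δv = v_e · ln(m₀/m_f) = 2540.0 × ln(4.622) = 2540.0 × 1.5309 ≈ 3888.4 m/s.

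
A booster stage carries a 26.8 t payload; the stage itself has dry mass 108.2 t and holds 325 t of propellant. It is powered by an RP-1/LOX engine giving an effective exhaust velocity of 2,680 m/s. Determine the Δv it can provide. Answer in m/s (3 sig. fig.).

Δv ≈ 3290 m/s

m₀ = payload + dry + propellant = 26.8 + 108.2 + 325 = 460 t.
m_f = payload + dry = 26.8 + 108.2 = 135 t.
Δv = v_e · ln(m₀/m_f) = 2680.0 × ln(3.407) = 2680.0 × 1.2260 ≈ 3285.6 m/s.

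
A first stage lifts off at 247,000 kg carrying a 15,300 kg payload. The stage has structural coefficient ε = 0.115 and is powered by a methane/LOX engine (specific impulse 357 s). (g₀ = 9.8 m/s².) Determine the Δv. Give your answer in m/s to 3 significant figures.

Δv ≈ 6200 m/s

Stage wet mass = m₀ − payload = 247,000 − 15,300 = 231,700 kg.
Stage dry mass = ε × stage wet mass = 0.115 × 231,700 = 26,645.5 kg.
Burnout mass m_f = stage dry + payload = 26,645.5 + 15,300 = 41,945.5 kg.
v_e = Isp · g₀ = 357 × 9.8 = 3498.6 m/s.
Δv = v_e · ln(247,000/41,945.5) = 3498.6 × ln(5.889) = 3498.6 × 1.7730 ≈ 6203 m/s.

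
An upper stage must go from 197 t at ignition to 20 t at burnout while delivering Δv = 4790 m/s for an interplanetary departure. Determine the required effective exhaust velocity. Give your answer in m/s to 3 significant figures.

v_e ≈ 2090 m/s

ln(m₀/m_f) = ln(197000/20000) = ln(9.85) = 2.2875.
Rocket equation: v_e = Δv / ln(m₀/m_f) = 4790 / 2.2875 = 2094.0 m/s.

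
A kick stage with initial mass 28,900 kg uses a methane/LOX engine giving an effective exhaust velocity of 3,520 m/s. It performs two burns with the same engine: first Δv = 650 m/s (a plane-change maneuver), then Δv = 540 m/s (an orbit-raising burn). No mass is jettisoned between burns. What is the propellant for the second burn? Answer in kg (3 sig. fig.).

After the first burn: m = 28900 × exp(−650/3520.0) = 28900 × 0.83139 = 24,027.2 kg.
After the second burn: m = 24,027.2 × exp(−540/3520.0) = 24,027.2 × 0.85778 = 20,610.1 kg.
Second-burn propellant = 24,027.2 − 20,610.1 = 3,417.1 kg.

propellant for the second burn ≈ 3420 kg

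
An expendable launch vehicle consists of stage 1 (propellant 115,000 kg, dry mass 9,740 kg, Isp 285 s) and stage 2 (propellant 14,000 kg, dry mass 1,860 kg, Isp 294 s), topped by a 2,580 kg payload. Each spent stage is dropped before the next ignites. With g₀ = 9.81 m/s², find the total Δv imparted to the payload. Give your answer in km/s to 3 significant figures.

Ignition mass of stage 1 = 115,000+9,740 + 14,000+1,860 + 2,580 = 143,180 kg.
Stage 1: m₀ = 143,180 kg, m_f = 143,180 − 115,000 = 28,180 kg; Δv = 285×9.81×ln(5.081) = 2795.9×1.6255 ≈ 4545 m/s.
Stage 2: m₀ = 18,440 kg, m_f = 18,440 − 14,000 = 4,440 kg; Δv = 294×9.81×ln(4.153) = 2884.1×1.4239 ≈ 4107 m/s.
Total Δv = 4545 + 4107 = 8652 m/s.

Δv ≈ 8.65 km/s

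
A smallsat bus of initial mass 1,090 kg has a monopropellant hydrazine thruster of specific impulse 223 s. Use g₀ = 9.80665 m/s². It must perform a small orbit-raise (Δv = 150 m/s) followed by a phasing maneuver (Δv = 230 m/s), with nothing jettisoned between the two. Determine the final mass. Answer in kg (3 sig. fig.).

final mass ≈ 916 kg

v_e = Isp · g₀ = 223 × 9.80665 = 2186.9 m/s.
After the first burn: m = 1090 × exp(−150/2186.9) = 1090 × 0.93371 = 1,017.74 kg.
After the second burn: m = 1,017.74 × exp(−230/2186.9) = 1,017.74 × 0.90017 = 916.139 kg.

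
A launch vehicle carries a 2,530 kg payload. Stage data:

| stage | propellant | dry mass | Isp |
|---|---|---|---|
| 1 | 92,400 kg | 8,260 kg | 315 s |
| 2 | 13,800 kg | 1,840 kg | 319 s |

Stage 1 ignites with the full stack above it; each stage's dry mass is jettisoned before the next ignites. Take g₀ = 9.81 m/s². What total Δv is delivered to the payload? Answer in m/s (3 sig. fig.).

Δv ≈ 9100 m/s

Ignition mass of stage 1 = 92,400+8,260 + 13,800+1,840 + 2,530 = 118,830 kg.
Stage 1: m₀ = 118,830 kg, m_f = 118,830 − 92,400 = 26,430 kg; Δv = 315×9.81×ln(4.496) = 3090.2×1.5032 ≈ 4645 m/s.
Stage 2: m₀ = 18,170 kg, m_f = 18,170 − 13,800 = 4,370 kg; Δv = 319×9.81×ln(4.158) = 3129.4×1.4250 ≈ 4459 m/s.
Total Δv = 4645 + 4459 = 9104 m/s.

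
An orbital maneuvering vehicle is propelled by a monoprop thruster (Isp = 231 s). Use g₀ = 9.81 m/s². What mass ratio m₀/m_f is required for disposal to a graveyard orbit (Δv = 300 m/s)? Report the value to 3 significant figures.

mass ratio ≈ 1.14

v_e = Isp · g₀ = 231 × 9.81 = 2266.1 m/s.
Rocket equation: m₀/m_f = exp(Δv / v_e) = exp(300 / 2266.1) = exp(0.1324) = 1.1415.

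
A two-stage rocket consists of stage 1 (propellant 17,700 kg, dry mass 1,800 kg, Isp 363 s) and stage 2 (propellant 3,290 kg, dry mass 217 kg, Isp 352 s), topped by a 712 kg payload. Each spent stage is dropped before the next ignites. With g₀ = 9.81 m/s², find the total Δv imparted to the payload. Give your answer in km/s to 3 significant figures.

Ignition mass of stage 1 = 17,700+1,800 + 3,290+217 + 712 = 23,719 kg.
Stage 1: m₀ = 23,719 kg, m_f = 23,719 − 17,700 = 6,019 kg; Δv = 363×9.81×ln(3.941) = 3561.0×1.3714 ≈ 4883 m/s.
Stage 2: m₀ = 4,219 kg, m_f = 4,219 − 3,290 = 929 kg; Δv = 352×9.81×ln(4.541) = 3453.1×1.5132 ≈ 5225 m/s.
Total Δv = 4883 + 5225 = 10108 m/s.

Δv ≈ 10.1 km/s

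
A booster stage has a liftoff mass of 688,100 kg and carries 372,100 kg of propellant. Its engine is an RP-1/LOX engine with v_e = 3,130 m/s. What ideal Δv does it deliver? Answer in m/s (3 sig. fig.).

Δv ≈ 2440 m/s

m_f = m₀ − m_prop = 688,100 − 372,100 = 316,000 kg.
From the ideal rocket equation, Δv = v_e · ln(m₀/m_f) = 3130.0 × ln(2.178) = 3130.0 × 0.7782 ≈ 2435.7 m/s.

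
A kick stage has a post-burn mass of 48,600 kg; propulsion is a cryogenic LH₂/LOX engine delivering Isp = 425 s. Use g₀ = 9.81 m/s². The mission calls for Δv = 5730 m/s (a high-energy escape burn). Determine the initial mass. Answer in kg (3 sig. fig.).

v_e = Isp · g₀ = 425 × 9.81 = 4169.2 m/s.
From the ideal rocket equation, m₀/m_f = exp(Δv / v_e) = exp(5730 / 4169.2) = exp(1.3743) = 3.9525.
m₀ = m_f × 3.9525 = 48,600 × 3.9525 = 192,092 kg.

initial mass ≈ 192000 kg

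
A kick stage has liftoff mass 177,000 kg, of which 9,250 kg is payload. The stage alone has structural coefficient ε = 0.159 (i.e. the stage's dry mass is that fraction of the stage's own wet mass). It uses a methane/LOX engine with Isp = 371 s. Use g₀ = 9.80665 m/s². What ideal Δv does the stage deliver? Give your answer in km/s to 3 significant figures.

Δv ≈ 5.80 km/s

Stage wet mass = m₀ − payload = 177,000 − 9,250 = 167,750 kg.
Stage dry mass = ε × stage wet mass = 0.159 × 167,750 = 26,672.3 kg.
Burnout mass m_f = stage dry + payload = 26,672.3 + 9,250 = 35,922.3 kg.
v_e = Isp · g₀ = 371 × 9.80665 = 3638.3 m/s.
From the ideal rocket equation, Δv = v_e · ln(177,000/35,922.3) = 3638.3 × ln(4.927) = 3638.3 × 1.5948 ≈ 5802 m/s.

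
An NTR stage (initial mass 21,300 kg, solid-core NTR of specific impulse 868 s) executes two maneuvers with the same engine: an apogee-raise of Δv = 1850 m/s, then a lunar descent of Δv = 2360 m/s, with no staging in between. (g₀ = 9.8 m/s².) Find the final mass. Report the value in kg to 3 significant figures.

final mass ≈ 13000 kg

v_e = Isp · g₀ = 868 × 9.8 = 8506.4 m/s.
After the first burn: m = 21300 × exp(−1850/8506.4) = 21300 × 0.80454 = 17,136.7 kg.
After the second burn: m = 17,136.7 × exp(−2360/8506.4) = 17,136.7 × 0.75772 = 12,984.8 kg.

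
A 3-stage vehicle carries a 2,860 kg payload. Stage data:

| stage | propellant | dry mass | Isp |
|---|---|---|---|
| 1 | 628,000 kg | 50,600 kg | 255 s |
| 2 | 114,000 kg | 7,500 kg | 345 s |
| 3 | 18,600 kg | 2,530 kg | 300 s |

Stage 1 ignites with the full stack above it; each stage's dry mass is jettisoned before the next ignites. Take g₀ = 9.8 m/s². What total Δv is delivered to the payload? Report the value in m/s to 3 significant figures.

Δv ≈ 13200 m/s

Ignition mass of stage 1 = 628,000+50,600 + 114,000+7,500 + 18,600+2,530 + 2,860 = 824,090 kg.
Stage 1: m₀ = 824,090 kg, m_f = 824,090 − 628,000 = 196,090 kg; Δv = 255×9.8×ln(4.203) = 2499.0×1.4357 ≈ 3588 m/s.
Stage 2: m₀ = 145,490 kg, m_f = 145,490 − 114,000 = 31,490 kg; Δv = 345×9.8×ln(4.62) = 3381.0×1.5304 ≈ 5174 m/s.
Stage 3: m₀ = 23,990 kg, m_f = 23,990 − 18,600 = 5,390 kg; Δv = 300×9.8×ln(4.451) = 2940.0×1.4931 ≈ 4390 m/s.
Total Δv = 3588 + 5174 + 4390 = 13152 m/s.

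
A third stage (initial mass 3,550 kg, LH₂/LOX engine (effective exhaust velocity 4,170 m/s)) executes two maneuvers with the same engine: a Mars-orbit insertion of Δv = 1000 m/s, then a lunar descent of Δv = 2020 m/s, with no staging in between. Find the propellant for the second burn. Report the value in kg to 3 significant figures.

After the first burn: m = 3550 × exp(−1000/4170.0) = 3550 × 0.78678 = 2,793.07 kg.
After the second burn: m = 2,793.07 × exp(−2020/4170.0) = 2,793.07 × 0.61606 = 1,720.7 kg.
Second-burn propellant = 2,793.07 − 1,720.7 = 1,072.37 kg.

propellant for the second burn ≈ 1070 kg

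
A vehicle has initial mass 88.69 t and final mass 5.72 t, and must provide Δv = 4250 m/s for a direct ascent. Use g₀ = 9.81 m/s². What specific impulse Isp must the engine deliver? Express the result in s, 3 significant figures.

ln(m₀/m_f) = ln(88690/5720) = ln(15.51) = 2.7412.
v_e = Δv / ln(m₀/m_f) = 4250 / 2.7412 = 1550.4 m/s.
Isp = v_e / g₀ = 1550.4 / 9.81 = 158.0 s.

Isp ≈ 158 s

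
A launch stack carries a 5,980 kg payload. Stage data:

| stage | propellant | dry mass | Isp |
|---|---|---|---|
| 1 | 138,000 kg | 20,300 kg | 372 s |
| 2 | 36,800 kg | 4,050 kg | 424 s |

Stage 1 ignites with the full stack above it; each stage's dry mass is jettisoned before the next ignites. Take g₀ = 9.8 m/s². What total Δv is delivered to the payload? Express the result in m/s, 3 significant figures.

Ignition mass of stage 1 = 138,000+20,300 + 36,800+4,050 + 5,980 = 205,130 kg.
Stage 1: m₀ = 205,130 kg, m_f = 205,130 − 138,000 = 67,130 kg; Δv = 372×9.8×ln(3.056) = 3645.6×1.1170 ≈ 4072 m/s.
Stage 2: m₀ = 46,830 kg, m_f = 46,830 − 36,800 = 10,030 kg; Δv = 424×9.8×ln(4.669) = 4155.2×1.5409 ≈ 6403 m/s.
Total Δv = 4072 + 6403 = 10475 m/s.

Δv ≈ 10500 m/s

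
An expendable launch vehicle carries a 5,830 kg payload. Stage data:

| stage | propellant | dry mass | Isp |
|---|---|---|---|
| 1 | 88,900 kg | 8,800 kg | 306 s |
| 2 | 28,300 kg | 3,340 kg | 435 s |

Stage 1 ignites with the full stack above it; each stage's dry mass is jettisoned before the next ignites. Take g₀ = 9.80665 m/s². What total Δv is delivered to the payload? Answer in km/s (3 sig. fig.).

Δv ≈ 9.22 km/s

Ignition mass of stage 1 = 88,900+8,800 + 28,300+3,340 + 5,830 = 135,170 kg.
Stage 1: m₀ = 135,170 kg, m_f = 135,170 − 88,900 = 46,270 kg; Δv = 306×9.80665×ln(2.921) = 3000.8×1.0720 ≈ 3217 m/s.
Stage 2: m₀ = 37,470 kg, m_f = 37,470 − 28,300 = 9,170 kg; Δv = 435×9.80665×ln(4.086) = 4265.9×1.4076 ≈ 6005 m/s.
Total Δv = 3217 + 6005 = 9222 m/s.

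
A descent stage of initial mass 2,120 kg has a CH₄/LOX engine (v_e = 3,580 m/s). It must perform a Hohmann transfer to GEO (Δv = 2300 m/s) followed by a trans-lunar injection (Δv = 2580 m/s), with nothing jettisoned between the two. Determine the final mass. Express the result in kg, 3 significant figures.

After the first burn: m = 2120 × exp(−2300/3580.0) = 2120 × 0.52600 = 1,115.12 kg.
After the second burn: m = 1,115.12 × exp(−2580/3580.0) = 1,115.12 × 0.48643 = 542.428 kg.

final mass ≈ 542 kg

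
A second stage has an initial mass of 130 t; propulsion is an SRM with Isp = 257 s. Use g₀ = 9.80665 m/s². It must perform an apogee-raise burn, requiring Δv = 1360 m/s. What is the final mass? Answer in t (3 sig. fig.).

v_e = Isp · g₀ = 257 × 9.80665 = 2520.3 m/s.
m₀/m_f = exp(Δv / v_e) = exp(1360 / 2520.3) = exp(0.5396) = 1.7153.
m_f = m₀ / 1.7153 = 130 / 1.7153 = 75.7885 t.

final mass ≈ 75.8 t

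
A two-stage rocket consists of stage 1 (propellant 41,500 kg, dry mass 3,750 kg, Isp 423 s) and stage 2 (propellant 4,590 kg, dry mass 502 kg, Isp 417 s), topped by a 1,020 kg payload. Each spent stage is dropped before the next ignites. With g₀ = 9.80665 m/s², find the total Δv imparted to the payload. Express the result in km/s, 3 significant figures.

Ignition mass of stage 1 = 41,500+3,750 + 4,590+502 + 1,020 = 51,362 kg.
Stage 1: m₀ = 51,362 kg, m_f = 51,362 − 41,500 = 9,862 kg; Δv = 423×9.80665×ln(5.208) = 4148.2×1.6502 ≈ 6845 m/s.
Stage 2: m₀ = 6,112 kg, m_f = 6,112 − 4,590 = 1,522 kg; Δv = 417×9.80665×ln(4.016) = 4089.4×1.3902 ≈ 5685 m/s.
Total Δv = 6845 + 5685 = 12530 m/s.

Δv ≈ 12.5 km/s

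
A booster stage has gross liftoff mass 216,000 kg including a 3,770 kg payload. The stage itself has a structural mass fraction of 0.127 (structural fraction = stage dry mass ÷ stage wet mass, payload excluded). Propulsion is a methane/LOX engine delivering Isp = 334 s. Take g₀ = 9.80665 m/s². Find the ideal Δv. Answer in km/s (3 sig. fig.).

Stage wet mass = m₀ − payload = 216,000 − 3,770 = 212,230 kg.
Stage dry mass = ε × stage wet mass = 0.127 × 212,230 = 26,953.2 kg.
Burnout mass m_f = stage dry + payload = 26,953.2 + 3,770 = 30,723.2 kg.
v_e = Isp · g₀ = 334 × 9.80665 = 3275.4 m/s.
Using Δv = v_e ln(m₀/m_f): Δv = v_e · ln(216,000/30,723.2) = 3275.4 × ln(7.031) = 3275.4 × 1.9503 ≈ 6388 m/s.

Δv ≈ 6.39 km/s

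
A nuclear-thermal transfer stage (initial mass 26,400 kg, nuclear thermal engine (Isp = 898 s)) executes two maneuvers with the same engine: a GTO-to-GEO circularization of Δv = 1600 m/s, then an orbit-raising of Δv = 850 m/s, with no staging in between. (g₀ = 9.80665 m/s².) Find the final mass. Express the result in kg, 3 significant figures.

v_e = Isp · g₀ = 898 × 9.80665 = 8806.4 m/s.
After the first burn: m = 26400 × exp(−1600/8806.4) = 26400 × 0.83386 = 22,013.9 kg.
After the second burn: m = 22,013.9 × exp(−850/8806.4) = 22,013.9 × 0.90799 = 19,988.4 kg.

final mass ≈ 20000 kg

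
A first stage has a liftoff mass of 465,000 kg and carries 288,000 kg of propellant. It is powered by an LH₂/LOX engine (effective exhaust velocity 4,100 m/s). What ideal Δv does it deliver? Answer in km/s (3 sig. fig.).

m_f = m₀ − m_prop = 465,000 − 288,000 = 177,000 kg.
By the Tsiolkovsky rocket equation, Δv = v_e · ln(m₀/m_f) = 4100.0 × ln(2.627) = 4100.0 × 0.9659 ≈ 3960.1 m/s.

Δv ≈ 3.96 km/s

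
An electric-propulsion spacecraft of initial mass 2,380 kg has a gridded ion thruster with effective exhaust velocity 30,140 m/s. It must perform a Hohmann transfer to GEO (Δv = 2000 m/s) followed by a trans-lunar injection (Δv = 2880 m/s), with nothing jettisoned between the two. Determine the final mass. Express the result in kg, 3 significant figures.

After the first burn: m = 2380 × exp(−2000/30140.0) = 2380 × 0.93580 = 2,227.2 kg.
After the second burn: m = 2,227.2 × exp(−2880/30140.0) = 2,227.2 × 0.90887 = 2,024.24 kg.

final mass ≈ 2020 kg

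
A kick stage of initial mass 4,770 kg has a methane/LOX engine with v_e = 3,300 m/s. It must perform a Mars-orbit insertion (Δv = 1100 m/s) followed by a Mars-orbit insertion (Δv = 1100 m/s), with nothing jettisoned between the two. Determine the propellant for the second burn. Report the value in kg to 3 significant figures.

After the first burn: m = 4770 × exp(−1100/3300.0) = 4770 × 0.71653 = 3,417.85 kg.
After the second burn: m = 3,417.85 × exp(−1100/3300.0) = 3,417.85 × 0.71653 = 2,448.99 kg.
Second-burn propellant = 3,417.85 − 2,448.99 = 968.86 kg.

propellant for the second burn ≈ 969 kg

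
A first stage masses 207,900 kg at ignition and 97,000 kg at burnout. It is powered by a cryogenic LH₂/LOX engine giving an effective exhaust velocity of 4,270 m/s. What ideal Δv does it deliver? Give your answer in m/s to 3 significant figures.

Δv ≈ 3260 m/s

Using Δv = v_e ln(m₀/m_f): Δv = v_e · ln(m₀/m_f) = 4270.0 × ln(2.143) = 4270.0 × 0.7623 ≈ 3255.2 m/s.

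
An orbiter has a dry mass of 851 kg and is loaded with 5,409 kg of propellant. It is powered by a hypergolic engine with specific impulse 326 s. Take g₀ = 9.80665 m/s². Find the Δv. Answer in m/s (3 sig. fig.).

Δv ≈ 6380 m/s

v_e = Isp · g₀ = 326 × 9.80665 = 3197.0 m/s.
m₀ = m_dry + m_prop = 851 + 5,409 = 6,260 kg.
Δv = v_e · ln(m₀/m_f) = 3197.0 × ln(7.356) = 3197.0 × 1.9955 ≈ 6379.6 m/s.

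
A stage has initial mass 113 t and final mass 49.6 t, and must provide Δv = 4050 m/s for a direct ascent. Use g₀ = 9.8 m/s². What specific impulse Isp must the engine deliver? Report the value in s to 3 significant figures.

ln(m₀/m_f) = ln(113000/49600) = ln(2.278) = 0.8234.
Using Δv = v_e ln(m₀/m_f): v_e = Δv / ln(m₀/m_f) = 4050 / 0.8234 = 4918.6 m/s.
Isp = v_e / g₀ = 4918.6 / 9.8 = 501.9 s.

Isp ≈ 502 s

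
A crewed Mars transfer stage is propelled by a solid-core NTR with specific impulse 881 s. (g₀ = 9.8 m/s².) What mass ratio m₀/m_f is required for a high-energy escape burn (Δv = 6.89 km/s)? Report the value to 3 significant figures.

v_e = Isp · g₀ = 881 × 9.8 = 8633.8 m/s.
Using Δv = v_e ln(m₀/m_f): m₀/m_f = exp(Δv / v_e) = exp(6890 / 8633.8) = exp(0.7980) = 2.2212.

mass ratio ≈ 2.22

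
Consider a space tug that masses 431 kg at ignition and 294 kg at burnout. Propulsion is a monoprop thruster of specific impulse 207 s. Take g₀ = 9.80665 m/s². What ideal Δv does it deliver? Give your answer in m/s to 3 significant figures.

v_e = Isp · g₀ = 207 × 9.80665 = 2030.0 m/s.
From the ideal rocket equation, Δv = v_e · ln(m₀/m_f) = 2030.0 × ln(1.466) = 2030.0 × 0.3825 ≈ 776.5 m/s.

Δv ≈ 777 m/s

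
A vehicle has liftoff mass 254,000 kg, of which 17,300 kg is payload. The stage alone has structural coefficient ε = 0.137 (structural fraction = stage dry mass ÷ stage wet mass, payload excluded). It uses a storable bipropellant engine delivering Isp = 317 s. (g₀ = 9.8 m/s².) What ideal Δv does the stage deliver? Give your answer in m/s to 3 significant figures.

Stage wet mass = m₀ − payload = 254,000 − 17,300 = 236,700 kg.
Stage dry mass = ε × stage wet mass = 0.137 × 236,700 = 32,427.9 kg.
Burnout mass m_f = stage dry + payload = 32,427.9 + 17,300 = 49,727.9 kg.
v_e = Isp · g₀ = 317 × 9.8 = 3106.6 m/s.
Δv = v_e · ln(254,000/49,727.9) = 3106.6 × ln(5.108) = 3106.6 × 1.6308 ≈ 5066 m/s.

Δv ≈ 5070 m/s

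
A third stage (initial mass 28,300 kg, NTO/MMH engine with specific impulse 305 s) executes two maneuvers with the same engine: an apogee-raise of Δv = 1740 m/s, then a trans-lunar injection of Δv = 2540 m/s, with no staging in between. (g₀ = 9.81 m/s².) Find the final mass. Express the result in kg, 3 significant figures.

v_e = Isp · g₀ = 305 × 9.81 = 2992.1 m/s.
After the first burn: m = 28300 × exp(−1740/2992.1) = 28300 × 0.55904 = 15,820.8 kg.
After the second burn: m = 15,820.8 × exp(−2540/2992.1) = 15,820.8 × 0.42788 = 6,769.4 kg.

final mass ≈ 6770 kg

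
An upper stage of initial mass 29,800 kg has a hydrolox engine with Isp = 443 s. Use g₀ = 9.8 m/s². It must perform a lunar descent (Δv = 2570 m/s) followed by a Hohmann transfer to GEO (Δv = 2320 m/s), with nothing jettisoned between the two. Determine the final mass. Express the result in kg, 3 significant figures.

v_e = Isp · g₀ = 443 × 9.8 = 4341.4 m/s.
After the first burn: m = 29800 × exp(−2570/4341.4) = 29800 × 0.55323 = 16,486.3 kg.
After the second burn: m = 16,486.3 × exp(−2320/4341.4) = 16,486.3 × 0.58603 = 9,661.47 kg.

final mass ≈ 9660 kg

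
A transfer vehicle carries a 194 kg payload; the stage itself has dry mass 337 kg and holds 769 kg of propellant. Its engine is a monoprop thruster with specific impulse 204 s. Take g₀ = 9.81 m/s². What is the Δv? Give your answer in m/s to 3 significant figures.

Δv ≈ 1790 m/s

v_e = Isp · g₀ = 204 × 9.81 = 2001.2 m/s.
m₀ = payload + dry + propellant = 194 + 337 + 769 = 1,300 kg.
m_f = payload + dry = 194 + 337 = 531 kg.
Using Δv = v_e ln(m₀/m_f): Δv = v_e · ln(m₀/m_f) = 2001.2 × ln(2.448) = 2001.2 × 0.8954 ≈ 1791.8 m/s.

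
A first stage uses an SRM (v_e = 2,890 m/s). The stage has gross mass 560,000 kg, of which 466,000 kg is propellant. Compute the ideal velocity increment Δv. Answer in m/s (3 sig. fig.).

Δv ≈ 5160 m/s

m_f = m₀ − m_prop = 560,000 − 466,000 = 94,000 kg.
Using Δv = v_e ln(m₀/m_f): Δv = v_e · ln(m₀/m_f) = 2890.0 × ln(5.957) = 2890.0 × 1.7846 ≈ 5157.6 m/s.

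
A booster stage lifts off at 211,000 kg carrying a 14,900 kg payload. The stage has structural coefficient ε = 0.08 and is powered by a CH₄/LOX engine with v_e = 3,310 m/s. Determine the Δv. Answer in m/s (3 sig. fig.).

Δv ≈ 6390 m/s

Stage wet mass = m₀ − payload = 211,000 − 14,900 = 196,100 kg.
Stage dry mass = ε × stage wet mass = 0.08 × 196,100 = 15,688 kg.
Burnout mass m_f = stage dry + payload = 15,688 + 14,900 = 30,588 kg.
Δv = v_e · ln(211,000/30,588) = 3310.0 × ln(6.898) = 3310.0 × 1.9313 ≈ 6392 m/s.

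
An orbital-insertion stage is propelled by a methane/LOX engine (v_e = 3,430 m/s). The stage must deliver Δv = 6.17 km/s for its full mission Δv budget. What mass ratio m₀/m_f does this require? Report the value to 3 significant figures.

mass ratio ≈ 6.04

Using Δv = v_e ln(m₀/m_f): m₀/m_f = exp(Δv / v_e) = exp(6170 / 3430.0) = exp(1.7988) = 6.0426.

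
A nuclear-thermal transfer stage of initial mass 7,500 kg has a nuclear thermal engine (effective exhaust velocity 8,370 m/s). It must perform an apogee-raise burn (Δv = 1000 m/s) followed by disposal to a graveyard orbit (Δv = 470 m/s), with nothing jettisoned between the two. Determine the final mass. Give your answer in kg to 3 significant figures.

After the first burn: m = 7500 × exp(−1000/8370.0) = 7500 × 0.88739 = 6,655.43 kg.
After the second burn: m = 6,655.43 × exp(−470/8370.0) = 6,655.43 × 0.94539 = 6,291.98 kg.

final mass ≈ 6290 kg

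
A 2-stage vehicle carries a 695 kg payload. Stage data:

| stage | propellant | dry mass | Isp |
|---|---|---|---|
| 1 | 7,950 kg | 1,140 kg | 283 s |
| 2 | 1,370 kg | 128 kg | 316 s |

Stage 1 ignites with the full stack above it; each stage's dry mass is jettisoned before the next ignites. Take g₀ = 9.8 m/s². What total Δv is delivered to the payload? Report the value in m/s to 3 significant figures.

Δv ≈ 6420 m/s

Ignition mass of stage 1 = 7,950+1,140 + 1,370+128 + 695 = 11,283 kg.
Stage 1: m₀ = 11,283 kg, m_f = 11,283 − 7,950 = 3,333 kg; Δv = 283×9.8×ln(3.385) = 2773.4×1.2194 ≈ 3382 m/s.
Stage 2: m₀ = 2,193 kg, m_f = 2,193 − 1,370 = 823 kg; Δv = 316×9.8×ln(2.665) = 3096.8×0.9801 ≈ 3035 m/s.
Total Δv = 3382 + 3035 = 6417 m/s.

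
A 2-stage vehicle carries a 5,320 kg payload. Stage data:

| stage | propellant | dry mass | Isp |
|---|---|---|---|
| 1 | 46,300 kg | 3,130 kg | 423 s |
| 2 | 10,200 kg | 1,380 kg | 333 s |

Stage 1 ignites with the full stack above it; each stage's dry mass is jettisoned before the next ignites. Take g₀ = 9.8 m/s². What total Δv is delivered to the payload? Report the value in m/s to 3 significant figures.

Δv ≈ 7980 m/s

Ignition mass of stage 1 = 46,300+3,130 + 10,200+1,380 + 5,320 = 66,330 kg.
Stage 1: m₀ = 66,330 kg, m_f = 66,330 − 46,300 = 20,030 kg; Δv = 423×9.8×ln(3.312) = 4145.4×1.1974 ≈ 4964 m/s.
Stage 2: m₀ = 16,900 kg, m_f = 16,900 − 10,200 = 6,700 kg; Δv = 333×9.8×ln(2.522) = 3263.4×0.9252 ≈ 3019 m/s.
Total Δv = 4964 + 3019 = 7983 m/s.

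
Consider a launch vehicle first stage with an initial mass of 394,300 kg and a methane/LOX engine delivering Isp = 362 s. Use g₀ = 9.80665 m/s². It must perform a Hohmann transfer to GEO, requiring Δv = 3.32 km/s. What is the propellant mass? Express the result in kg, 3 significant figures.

propellant mass ≈ 240000 kg

v_e = Isp · g₀ = 362 × 9.80665 = 3550.0 m/s.
By the Tsiolkovsky rocket equation, m₀/m_f = exp(Δv / v_e) = exp(3320 / 3550.0) = exp(0.9352) = 2.5477.
m_f = 394,300 / 2.5477 = 154,767 kg, so propellant = m₀ − m_f = 394,300 − 154,767 = 239,533 kg.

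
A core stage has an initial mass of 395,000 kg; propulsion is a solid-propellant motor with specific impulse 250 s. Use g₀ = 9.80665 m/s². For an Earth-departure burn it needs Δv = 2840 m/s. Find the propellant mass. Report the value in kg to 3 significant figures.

propellant mass ≈ 271000 kg

v_e = Isp · g₀ = 250 × 9.80665 = 2451.7 m/s.
From the ideal rocket equation, m₀/m_f = exp(Δv / v_e) = exp(2840 / 2451.7) = exp(1.1584) = 3.1848.
m_f = 395,000 / 3.1848 = 124,027 kg, so propellant = m₀ − m_f = 395,000 − 124,027 = 270,973 kg.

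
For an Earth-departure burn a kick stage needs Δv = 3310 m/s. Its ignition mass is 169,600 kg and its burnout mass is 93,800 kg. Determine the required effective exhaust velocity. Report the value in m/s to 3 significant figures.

ln(m₀/m_f) = ln(169600/93800) = ln(1.808) = 0.5923.
From the ideal rocket equation, v_e = Δv / ln(m₀/m_f) = 3310 / 0.5923 = 5588.6 m/s.

v_e ≈ 5590 m/s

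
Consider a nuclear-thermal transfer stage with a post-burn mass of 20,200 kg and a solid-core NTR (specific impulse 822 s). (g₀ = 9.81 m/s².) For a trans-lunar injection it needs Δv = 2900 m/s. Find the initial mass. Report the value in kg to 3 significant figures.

v_e = Isp · g₀ = 822 × 9.81 = 8063.8 m/s.
From the ideal rocket equation, m₀/m_f = exp(Δv / v_e) = exp(2900 / 8063.8) = exp(0.3596) = 1.4328.
m₀ = m_f × 1.4328 = 20,200 × 1.4328 = 28,942.6 kg.

initial mass ≈ 28900 kg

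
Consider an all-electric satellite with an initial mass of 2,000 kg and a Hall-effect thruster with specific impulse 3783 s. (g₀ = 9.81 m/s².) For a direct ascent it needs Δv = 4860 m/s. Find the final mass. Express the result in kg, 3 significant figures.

final mass ≈ 1750 kg

v_e = Isp · g₀ = 3783 × 9.81 = 37111.2 m/s.
m₀/m_f = exp(Δv / v_e) = exp(4860 / 37111.2) = exp(0.1310) = 1.1399.
m_f = m₀ / 1.1399 = 2,000 / 1.1399 = 1,754.54 kg.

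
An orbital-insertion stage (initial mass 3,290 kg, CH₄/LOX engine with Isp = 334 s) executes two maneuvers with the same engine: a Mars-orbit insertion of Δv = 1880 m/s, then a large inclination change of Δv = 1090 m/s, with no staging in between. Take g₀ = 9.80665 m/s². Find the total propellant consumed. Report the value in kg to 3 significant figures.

total propellant consumed ≈ 1960 kg

v_e = Isp · g₀ = 334 × 9.80665 = 3275.4 m/s.
After the first burn: m = 3290 × exp(−1880/3275.4) = 3290 × 0.56328 = 1,853.19 kg.
After the second burn: m = 1,853.19 × exp(−1090/3275.4) = 1,853.19 × 0.71693 = 1,328.61 kg.
Total propellant = m₀ − m_final = 3290 − 1,328.61 = 1,961.39 kg.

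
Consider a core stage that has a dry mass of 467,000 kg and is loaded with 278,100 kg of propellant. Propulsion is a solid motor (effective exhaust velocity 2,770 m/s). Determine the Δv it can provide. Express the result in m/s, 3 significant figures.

Δv ≈ 1290 m/s

m₀ = m_dry + m_prop = 467,000 + 278,100 = 745,100 kg.
Δv = v_e · ln(m₀/m_f) = 2770.0 × ln(1.596) = 2770.0 × 0.4672 ≈ 1294.1 m/s.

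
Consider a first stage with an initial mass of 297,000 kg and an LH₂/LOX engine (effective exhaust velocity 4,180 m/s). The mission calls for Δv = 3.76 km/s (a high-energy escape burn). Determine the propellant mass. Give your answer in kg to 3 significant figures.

By the Tsiolkovsky rocket equation, m₀/m_f = exp(Δv / v_e) = exp(3760 / 4180.0) = exp(0.8995) = 2.4584.
m_f = 297,000 / 2.4584 = 120,810 kg, so propellant = m₀ − m_f = 297,000 − 120,810 = 176,190 kg.

propellant mass ≈ 176000 kg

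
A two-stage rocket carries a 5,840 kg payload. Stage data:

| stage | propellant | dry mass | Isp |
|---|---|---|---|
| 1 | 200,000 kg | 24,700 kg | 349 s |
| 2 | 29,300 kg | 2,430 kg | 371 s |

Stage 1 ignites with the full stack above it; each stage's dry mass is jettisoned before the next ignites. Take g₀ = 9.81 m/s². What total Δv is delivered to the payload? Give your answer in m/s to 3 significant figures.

Ignition mass of stage 1 = 200,000+24,700 + 29,300+2,430 + 5,840 = 262,270 kg.
Stage 1: m₀ = 262,270 kg, m_f = 262,270 − 200,000 = 62,270 kg; Δv = 349×9.81×ln(4.212) = 3423.7×1.4379 ≈ 4923 m/s.
Stage 2: m₀ = 37,570 kg, m_f = 37,570 − 29,300 = 8,270 kg; Δv = 371×9.81×ln(4.543) = 3639.5×1.5136 ≈ 5509 m/s.
Total Δv = 4923 + 5509 = 10432 m/s.

Δv ≈ 10400 m/s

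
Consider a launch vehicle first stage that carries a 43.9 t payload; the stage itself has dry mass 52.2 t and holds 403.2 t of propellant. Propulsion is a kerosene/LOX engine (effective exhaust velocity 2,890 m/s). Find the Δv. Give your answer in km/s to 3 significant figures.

Δv ≈ 4.76 km/s

m₀ = payload + dry + propellant = 43.9 + 52.2 + 403.2 = 499.3 t.
m_f = payload + dry = 43.9 + 52.2 = 96.1 t.
Using Δv = v_e ln(m₀/m_f): Δv = v_e · ln(m₀/m_f) = 2890.0 × ln(5.196) = 2890.0 × 1.6478 ≈ 4762.2 m/s.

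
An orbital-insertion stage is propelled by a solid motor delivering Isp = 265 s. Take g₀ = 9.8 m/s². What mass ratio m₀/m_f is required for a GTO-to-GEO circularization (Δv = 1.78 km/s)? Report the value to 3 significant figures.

mass ratio ≈ 1.98

v_e = Isp · g₀ = 265 × 9.8 = 2597.0 m/s.
Rocket equation: m₀/m_f = exp(Δv / v_e) = exp(1780 / 2597.0) = exp(0.6854) = 1.9846.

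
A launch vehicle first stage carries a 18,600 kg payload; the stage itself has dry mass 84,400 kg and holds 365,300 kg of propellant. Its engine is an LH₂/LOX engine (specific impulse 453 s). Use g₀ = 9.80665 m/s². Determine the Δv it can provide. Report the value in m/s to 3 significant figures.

Δv ≈ 6730 m/s

v_e = Isp · g₀ = 453 × 9.80665 = 4442.4 m/s.
m₀ = payload + dry + propellant = 18,600 + 84,400 + 365,300 = 468,300 kg.
m_f = payload + dry = 18,600 + 84,400 = 103,000 kg.
Rocket equation: Δv = v_e · ln(m₀/m_f) = 4442.4 × ln(4.547) = 4442.4 × 1.5144 ≈ 6727.5 m/s.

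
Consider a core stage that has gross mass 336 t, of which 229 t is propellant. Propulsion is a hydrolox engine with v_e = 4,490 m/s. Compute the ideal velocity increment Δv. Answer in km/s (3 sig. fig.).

m_f = m₀ − m_prop = 336 − 229 = 107 t.
From the ideal rocket equation, Δv = v_e · ln(m₀/m_f) = 4490.0 × ln(3.14) = 4490.0 × 1.1443 ≈ 5137.8 m/s.

Δv ≈ 5.14 km/s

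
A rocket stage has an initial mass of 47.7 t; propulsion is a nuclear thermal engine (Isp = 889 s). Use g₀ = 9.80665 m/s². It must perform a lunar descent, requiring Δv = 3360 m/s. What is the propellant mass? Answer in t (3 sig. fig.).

propellant mass ≈ 15.3 t

v_e = Isp · g₀ = 889 × 9.80665 = 8718.1 m/s.
Using Δv = v_e ln(m₀/m_f): m₀/m_f = exp(Δv / v_e) = exp(3360 / 8718.1) = exp(0.3854) = 1.4702.
m_f = 47.7 / 1.4702 = 32.4446 t, so propellant = m₀ − m_f = 47.7 − 32.4446 = 15.2554 t.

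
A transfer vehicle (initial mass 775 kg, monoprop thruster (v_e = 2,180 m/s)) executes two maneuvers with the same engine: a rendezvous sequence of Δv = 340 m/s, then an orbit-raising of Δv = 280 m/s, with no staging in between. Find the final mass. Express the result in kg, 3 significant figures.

After the first burn: m = 775 × exp(−340/2180.0) = 775 × 0.85559 = 663.082 kg.
After the second burn: m = 663.082 × exp(−280/2180.0) = 663.082 × 0.87947 = 583.161 kg.

final mass ≈ 583 kg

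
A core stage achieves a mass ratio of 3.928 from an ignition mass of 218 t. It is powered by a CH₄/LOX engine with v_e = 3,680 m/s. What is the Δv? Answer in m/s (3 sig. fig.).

Using Δv = v_e ln(m₀/m_f): Δv = v_e · ln(3.928) = 3680.0 × 1.3681 ≈ 5034.7 m/s.

Δv ≈ 5030 m/s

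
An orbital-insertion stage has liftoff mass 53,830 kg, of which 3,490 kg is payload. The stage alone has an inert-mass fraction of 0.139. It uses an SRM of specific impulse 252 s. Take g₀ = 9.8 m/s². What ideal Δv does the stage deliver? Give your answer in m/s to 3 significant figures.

Δv ≈ 4040 m/s

Stage wet mass = m₀ − payload = 53,830 − 3,490 = 50,340 kg.
Stage dry mass = ε × stage wet mass = 0.139 × 50,340 = 6,997.26 kg.
Burnout mass m_f = stage dry + payload = 6,997.26 + 3,490 = 10,487.26 kg.
v_e = Isp · g₀ = 252 × 9.8 = 2469.6 m/s.
From the ideal rocket equation, Δv = v_e · ln(53,830/10,487.26) = 2469.6 × ln(5.133) = 2469.6 × 1.6357 ≈ 4039 m/s.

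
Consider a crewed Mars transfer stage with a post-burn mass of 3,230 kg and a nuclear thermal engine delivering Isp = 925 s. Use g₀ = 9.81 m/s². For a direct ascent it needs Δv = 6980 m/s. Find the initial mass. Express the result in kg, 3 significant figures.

initial mass ≈ 6970 kg

v_e = Isp · g₀ = 925 × 9.81 = 9074.2 m/s.
Using Δv = v_e ln(m₀/m_f): m₀/m_f = exp(Δv / v_e) = exp(6980 / 9074.2) = exp(0.7692) = 2.1581.
m₀ = m_f × 2.1581 = 3,230 × 2.1581 = 6,970.66 kg.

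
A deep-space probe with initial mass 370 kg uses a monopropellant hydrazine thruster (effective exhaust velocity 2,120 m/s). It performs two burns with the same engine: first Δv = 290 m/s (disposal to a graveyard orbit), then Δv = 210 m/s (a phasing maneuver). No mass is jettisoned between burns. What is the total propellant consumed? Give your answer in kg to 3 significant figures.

After the first burn: m = 370 × exp(−290/2120.0) = 370 × 0.87215 = 322.696 kg.
After the second burn: m = 322.696 × exp(−210/2120.0) = 322.696 × 0.90569 = 292.263 kg.
Total propellant = m₀ − m_final = 370 − 292.263 = 77.737 kg.

total propellant consumed ≈ 77.7 kg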